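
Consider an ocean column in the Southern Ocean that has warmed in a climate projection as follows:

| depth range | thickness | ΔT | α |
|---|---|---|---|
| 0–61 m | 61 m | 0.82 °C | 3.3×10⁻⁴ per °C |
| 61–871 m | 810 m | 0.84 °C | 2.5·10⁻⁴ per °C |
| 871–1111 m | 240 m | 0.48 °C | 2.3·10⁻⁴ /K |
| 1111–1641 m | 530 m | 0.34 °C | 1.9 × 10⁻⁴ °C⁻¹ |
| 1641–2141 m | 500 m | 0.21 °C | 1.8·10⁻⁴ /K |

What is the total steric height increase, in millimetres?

Layer 1: 3.3×10⁻⁴ × 61 × 0.82 = 0.0165066 m
Layer 2: 810 × 0.84 × 2.5×10⁻⁴ = 0.17010 m
871–1111 m: 0.48 × 240 × 2.3×10⁻⁴ = 0.026496 m
1111–1641 m: 0.34 × 1.9×10⁻⁴ × 530 = 0.034238 m
Layer 5: 0.21 × 500 × 1.8×10⁻⁴ = 0.01890 m
Δh = 0.0165066 + 0.17010 + 0.026496 + 0.034238 + 0.01890 = 0.2662406 m ≈ 270 mm

about 270 mm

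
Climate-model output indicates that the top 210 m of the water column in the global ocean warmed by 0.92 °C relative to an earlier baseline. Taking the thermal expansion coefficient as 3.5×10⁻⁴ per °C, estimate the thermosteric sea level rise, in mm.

Δh ≈ 68 mm

Δh = αΔT·H = 3.5×10⁻⁴ × 0.92 × 210 = 0.06762 m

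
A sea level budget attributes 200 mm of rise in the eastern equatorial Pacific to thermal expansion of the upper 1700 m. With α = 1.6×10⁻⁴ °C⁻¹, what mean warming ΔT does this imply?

about 0.74 K

ΔT = Δh/(αH) = 0.2 / (1.6×10⁻⁴ × 1700) ≈ 0.7353 K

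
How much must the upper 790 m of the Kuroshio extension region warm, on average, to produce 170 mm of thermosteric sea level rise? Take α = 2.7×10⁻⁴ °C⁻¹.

ΔT = Δh/(αH) = 0.17 / (2.7×10⁻⁴ × 790) ≈ 0.7970 °C

ΔT ≈ 0.80 °C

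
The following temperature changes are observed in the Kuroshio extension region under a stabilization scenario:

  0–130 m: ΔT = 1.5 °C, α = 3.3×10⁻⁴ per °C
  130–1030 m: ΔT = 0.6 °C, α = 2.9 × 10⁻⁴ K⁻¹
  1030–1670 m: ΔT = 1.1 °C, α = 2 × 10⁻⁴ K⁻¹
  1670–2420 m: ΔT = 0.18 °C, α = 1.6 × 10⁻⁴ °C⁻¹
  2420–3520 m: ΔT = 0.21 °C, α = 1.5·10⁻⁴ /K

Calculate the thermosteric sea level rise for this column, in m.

Layer 1: 130 × 3.3×10⁻⁴ × 1.5 = 0.06435 m
2.9×10⁻⁴ × 0.6 × 900 = 0.15660 m
640 × 1.1 × 2×10⁻⁴ = 0.14080 m
Layer 4: 750 × 0.18 × 1.6×10⁻⁴ = 0.02160 m
Layer 5: 0.21 × 1.5×10⁻⁴ × 1100 = 0.03465 m
Δh = 0.06435 + 0.15660 + 0.14080 + 0.02160 + 0.03465 = 0.41800 m

0.42 m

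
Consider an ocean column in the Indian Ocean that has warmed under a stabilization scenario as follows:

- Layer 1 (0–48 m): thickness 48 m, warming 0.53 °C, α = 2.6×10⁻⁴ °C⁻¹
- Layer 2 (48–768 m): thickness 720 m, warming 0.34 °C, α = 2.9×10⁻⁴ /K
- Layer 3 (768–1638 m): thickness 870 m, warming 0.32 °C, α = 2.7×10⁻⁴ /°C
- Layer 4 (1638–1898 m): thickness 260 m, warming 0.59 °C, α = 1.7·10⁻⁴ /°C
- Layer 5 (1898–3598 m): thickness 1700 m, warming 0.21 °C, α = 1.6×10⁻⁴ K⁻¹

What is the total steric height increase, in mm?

0–48 m: 48 × 0.53 × 2.6×10⁻⁴ = 0.0066144 m
Layer 2: 0.34 × 720 × 2.9×10⁻⁴ = 0.070992 m
768–1638 m: 0.32 × 2.7×10⁻⁴ × 870 = 0.075168 m
1638–1898 m: 0.59 × 1.7×10⁻⁴ × 260 = 0.026078 m
1898–3598 m: 1700 × 0.21 × 1.6×10⁻⁴ = 0.05712 m
Δh = 0.0066144 + 0.070992 + 0.075168 + 0.026078 + 0.05712 = 0.2359724 m

Δh ≈ 240 mm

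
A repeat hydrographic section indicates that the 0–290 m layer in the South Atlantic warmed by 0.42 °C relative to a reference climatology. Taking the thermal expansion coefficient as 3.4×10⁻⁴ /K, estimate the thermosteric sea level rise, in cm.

Δh = αΔT·H = 3.4×10⁻⁴ × 0.42 × 290 = 0.041412 m

about 4.14 cm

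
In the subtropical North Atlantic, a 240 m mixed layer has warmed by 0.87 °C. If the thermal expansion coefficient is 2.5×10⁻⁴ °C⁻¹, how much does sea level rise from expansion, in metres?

Δh ≈ 0.052 m

Δh = αΔT·H = 2.5×10⁻⁴ × 0.87 × 240 = 0.05220 m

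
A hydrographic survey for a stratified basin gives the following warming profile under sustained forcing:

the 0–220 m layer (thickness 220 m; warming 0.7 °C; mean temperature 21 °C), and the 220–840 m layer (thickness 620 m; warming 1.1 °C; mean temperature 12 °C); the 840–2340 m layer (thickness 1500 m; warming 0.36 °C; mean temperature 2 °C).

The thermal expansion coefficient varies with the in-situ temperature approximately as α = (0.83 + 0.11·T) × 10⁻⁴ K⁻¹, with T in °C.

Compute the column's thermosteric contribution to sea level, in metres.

Δh = 0.252 m

Layer 1: α = (0.83 + 0.11×21)×10⁻⁴ = 3.14×10⁻⁴ K⁻¹
Layer 2: α = (0.83 + 0.11×12)×10⁻⁴ = 2.15×10⁻⁴ K⁻¹
Layer 3: α = (0.83 + 0.11×2)×10⁻⁴ = 1.05×10⁻⁴ K⁻¹
0–220 m: 3.14×10⁻⁴ × 0.7 × 220 = 0.048356 m
1.1 × 2.15×10⁻⁴ × 620 = 0.14663 m
Layer 3: 1.05×10⁻⁴ × 1500 × 0.36 = 0.05670 m
Δh = 0.048356 + 0.14663 + 0.05670 = 0.251686 m ≈ 0.252 m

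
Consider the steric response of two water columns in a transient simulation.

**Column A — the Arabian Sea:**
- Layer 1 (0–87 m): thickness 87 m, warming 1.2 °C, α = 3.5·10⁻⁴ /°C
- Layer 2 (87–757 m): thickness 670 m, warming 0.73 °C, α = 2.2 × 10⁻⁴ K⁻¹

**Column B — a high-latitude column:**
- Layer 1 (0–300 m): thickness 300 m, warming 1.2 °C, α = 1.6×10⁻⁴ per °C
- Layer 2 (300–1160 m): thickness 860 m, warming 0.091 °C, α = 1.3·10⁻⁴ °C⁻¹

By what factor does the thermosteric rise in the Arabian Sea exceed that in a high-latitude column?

A 1.2 × 87 × 3.5×10⁻⁴ = 0.03654 m
A 87–757 m: 2.2×10⁻⁴ × 0.73 × 670 = 0.107602 m
A total: 0.144142 m
B 300 × 1.2 × 1.6×10⁻⁴ = 0.05760 m
B 860 × 0.091 × 1.3×10⁻⁴ = 0.0101738 m
B total: 0.0677738 m
Ratio: 0.144142 / 0.0677738 ≈ 2.127

≈ 2.1×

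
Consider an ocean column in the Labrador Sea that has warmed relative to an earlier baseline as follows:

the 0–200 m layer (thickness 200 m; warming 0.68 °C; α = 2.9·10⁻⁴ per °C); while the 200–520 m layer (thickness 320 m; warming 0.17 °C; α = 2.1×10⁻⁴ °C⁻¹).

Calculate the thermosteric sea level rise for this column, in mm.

0–200 m: 200 × 2.9×10⁻⁴ × 0.68 = 0.03944 m
Layer 2: 2.1×10⁻⁴ × 0.17 × 320 = 0.011424 m
Δh = 0.03944 + 0.011424 = 0.050864 m

51 mm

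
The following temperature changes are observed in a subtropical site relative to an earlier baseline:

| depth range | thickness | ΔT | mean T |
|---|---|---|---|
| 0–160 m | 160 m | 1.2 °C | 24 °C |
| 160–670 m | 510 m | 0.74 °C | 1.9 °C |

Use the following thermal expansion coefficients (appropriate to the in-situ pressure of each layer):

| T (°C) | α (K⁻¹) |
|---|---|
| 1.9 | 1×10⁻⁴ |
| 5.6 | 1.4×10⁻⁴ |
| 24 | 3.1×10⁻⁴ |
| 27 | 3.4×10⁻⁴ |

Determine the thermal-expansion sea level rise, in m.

0.097 m

Layer 1 at 24 °C → α = 3.1×10⁻⁴ K⁻¹
Layer 2 at 1.9 °C → α = 1×10⁻⁴ K⁻¹
Layer 1: 3.1×10⁻⁴ × 1.2 × 160 = 0.05952 m
160–670 m: 510 × 1×10⁻⁴ × 0.74 = 0.03774 m
Δh = 0.05952 + 0.03774 = 0.09726 m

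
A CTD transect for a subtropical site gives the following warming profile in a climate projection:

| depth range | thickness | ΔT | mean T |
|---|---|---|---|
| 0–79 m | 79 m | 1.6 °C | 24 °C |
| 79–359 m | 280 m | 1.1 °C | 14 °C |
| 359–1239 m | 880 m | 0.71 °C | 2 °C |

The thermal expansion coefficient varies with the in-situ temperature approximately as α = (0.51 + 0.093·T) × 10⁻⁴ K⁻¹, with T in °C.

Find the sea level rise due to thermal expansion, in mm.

134 mm of thermosteric rise

Layer 1: α = (0.51 + 0.093×24)×10⁻⁴ = 2.742×10⁻⁴ K⁻¹
Layer 2: α = (0.51 + 0.093×14)×10⁻⁴ = 1.812×10⁻⁴ K⁻¹
Layer 3: α = (0.51 + 0.093×2)×10⁻⁴ = 0.696×10⁻⁴ K⁻¹
1.6 × 79 × 2.742×10⁻⁴ = 0.03465888 m
79–359 m: 1.1 × 280 × 1.812×10⁻⁴ = 0.0558096 m
0.71 × 0.696×10⁻⁴ × 880 = 0.04348608 m
Δh = 0.03465888 + 0.0558096 + 0.04348608 = 0.13395456 m ≈ 134 mm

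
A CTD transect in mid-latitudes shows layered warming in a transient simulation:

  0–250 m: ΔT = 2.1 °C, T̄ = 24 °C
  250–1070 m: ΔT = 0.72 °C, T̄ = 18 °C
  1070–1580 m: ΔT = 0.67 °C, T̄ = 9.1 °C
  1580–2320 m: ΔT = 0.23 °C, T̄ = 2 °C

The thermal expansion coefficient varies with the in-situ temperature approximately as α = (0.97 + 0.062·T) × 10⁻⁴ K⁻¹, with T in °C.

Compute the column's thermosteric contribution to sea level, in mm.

320 mm

Layer 1: α = (0.97 + 0.062×24)×10⁻⁴ = 2.458×10⁻⁴ K⁻¹
Layer 2: α = (0.97 + 0.062×18)×10⁻⁴ = 2.086×10⁻⁴ K⁻¹
Layer 3: α = (0.97 + 0.062×9.1)×10⁻⁴ = 1.5342×10⁻⁴ K⁻¹
Layer 4: α = (0.97 + 0.062×2)×10⁻⁴ = 1.094×10⁻⁴ K⁻¹
0–250 m: 2.1 × 2.458×10⁻⁴ × 250 = 0.129045 m
820 × 2.086×10⁻⁴ × 0.72 = 0.12315744 m
510 × 1.5342×10⁻⁴ × 0.67 = 0.052423614 m
1580–2320 m: 0.23 × 1.094×10⁻⁴ × 740 = 0.01861988 m
Δh = 0.129045 + 0.12315744 + 0.052423614 + 0.01861988 = 0.323245934 m ≈ 320 mm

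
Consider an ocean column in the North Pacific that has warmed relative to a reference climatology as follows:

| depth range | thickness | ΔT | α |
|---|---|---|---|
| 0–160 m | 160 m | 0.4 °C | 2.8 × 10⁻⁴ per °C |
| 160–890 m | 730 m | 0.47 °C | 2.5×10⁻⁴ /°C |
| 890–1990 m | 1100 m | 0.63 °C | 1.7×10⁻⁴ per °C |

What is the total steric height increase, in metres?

Δh ≈ 0.222 m

0–160 m: 2.8×10⁻⁴ × 0.4 × 160 = 0.01792 m
2.5×10⁻⁴ × 730 × 0.47 = 0.085775 m
890–1990 m: 0.63 × 1.7×10⁻⁴ × 1100 = 0.11781 m
Δh = 0.01792 + 0.085775 + 0.11781 = 0.221505 m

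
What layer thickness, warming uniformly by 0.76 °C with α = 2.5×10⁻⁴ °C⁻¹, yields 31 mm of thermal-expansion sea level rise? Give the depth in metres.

H = Δh/(αΔT) = 0.031 / (2.5×10⁻⁴ × 0.76) ≈ 163.2 m

about 163 m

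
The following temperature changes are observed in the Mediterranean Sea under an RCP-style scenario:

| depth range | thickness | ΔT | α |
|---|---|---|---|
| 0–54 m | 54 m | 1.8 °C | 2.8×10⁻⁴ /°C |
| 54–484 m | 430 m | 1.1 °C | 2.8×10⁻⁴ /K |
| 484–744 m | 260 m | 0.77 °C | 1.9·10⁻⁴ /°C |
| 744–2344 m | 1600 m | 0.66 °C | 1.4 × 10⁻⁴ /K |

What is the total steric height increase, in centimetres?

34.6 cm of thermosteric rise

1.8 × 2.8×10⁻⁴ × 54 = 0.027216 m
54–484 m: 430 × 1.1 × 2.8×10⁻⁴ = 0.13244 m
0.77 × 1.9×10⁻⁴ × 260 = 0.038038 m
744–2344 m: 1600 × 0.66 × 1.4×10⁻⁴ = 0.14784 m
Δh = 0.027216 + 0.13244 + 0.038038 + 0.14784 = 0.345534 m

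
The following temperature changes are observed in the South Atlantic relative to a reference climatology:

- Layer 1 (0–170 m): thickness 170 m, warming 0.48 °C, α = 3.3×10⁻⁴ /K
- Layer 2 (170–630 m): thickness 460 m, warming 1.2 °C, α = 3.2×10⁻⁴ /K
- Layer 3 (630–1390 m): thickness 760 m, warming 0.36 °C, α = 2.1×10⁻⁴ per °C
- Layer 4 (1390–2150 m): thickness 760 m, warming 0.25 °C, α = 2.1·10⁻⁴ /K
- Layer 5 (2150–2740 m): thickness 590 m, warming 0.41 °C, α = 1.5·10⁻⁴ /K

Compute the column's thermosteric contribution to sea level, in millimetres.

337 mm of thermosteric rise

0–170 m: 170 × 3.3×10⁻⁴ × 0.48 = 0.026928 m
170–630 m: 3.2×10⁻⁴ × 1.2 × 460 = 0.17664 m
0.36 × 2.1×10⁻⁴ × 760 = 0.057456 m
760 × 0.25 × 2.1×10⁻⁴ = 0.03990 m
1.5×10⁻⁴ × 590 × 0.41 = 0.036285 m
Δh = 0.026928 + 0.17664 + 0.057456 + 0.03990 + 0.036285 = 0.337209 m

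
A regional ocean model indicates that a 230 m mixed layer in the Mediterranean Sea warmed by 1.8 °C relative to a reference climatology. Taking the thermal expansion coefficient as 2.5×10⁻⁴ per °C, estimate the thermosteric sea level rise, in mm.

Δh = 104 mm

Δh = αΔT·H = 2.5×10⁻⁴ × 1.8 × 230 = 0.10350 m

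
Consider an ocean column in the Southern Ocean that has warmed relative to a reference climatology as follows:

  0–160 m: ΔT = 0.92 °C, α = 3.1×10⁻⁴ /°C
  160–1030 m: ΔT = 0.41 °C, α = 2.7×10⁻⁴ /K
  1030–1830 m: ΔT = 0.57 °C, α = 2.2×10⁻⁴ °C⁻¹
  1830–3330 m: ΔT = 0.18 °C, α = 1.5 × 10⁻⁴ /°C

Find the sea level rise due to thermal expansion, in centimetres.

3.1×10⁻⁴ × 0.92 × 160 = 0.045632 m
2.7×10⁻⁴ × 870 × 0.41 = 0.096309 m
1030–1830 m: 0.57 × 800 × 2.2×10⁻⁴ = 0.10032 m
1500 × 1.5×10⁻⁴ × 0.18 = 0.04050 m
Δh = 0.045632 + 0.096309 + 0.10032 + 0.04050 = 0.282761 m

Δh ≈ 28 cm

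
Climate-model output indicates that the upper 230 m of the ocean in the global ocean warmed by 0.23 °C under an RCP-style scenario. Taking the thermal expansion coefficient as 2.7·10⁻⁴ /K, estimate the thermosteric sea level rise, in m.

Δh = αΔT·H = 2.7×10⁻⁴ × 0.23 × 230 = 0.014283 m

about 0.0143 m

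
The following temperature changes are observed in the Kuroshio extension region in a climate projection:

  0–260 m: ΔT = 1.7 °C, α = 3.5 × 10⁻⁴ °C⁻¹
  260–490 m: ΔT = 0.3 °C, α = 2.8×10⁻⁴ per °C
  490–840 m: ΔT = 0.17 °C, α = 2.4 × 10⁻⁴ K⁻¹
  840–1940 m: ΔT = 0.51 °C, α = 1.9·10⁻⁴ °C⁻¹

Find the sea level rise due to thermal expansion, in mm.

Layer 1: 3.5×10⁻⁴ × 1.7 × 260 = 0.15470 m
230 × 0.3 × 2.8×10⁻⁴ = 0.01932 m
490–840 m: 350 × 2.4×10⁻⁴ × 0.17 = 0.01428 m
Layer 4: 0.51 × 1.9×10⁻⁴ × 1100 = 0.10659 m
Δh = 0.15470 + 0.01932 + 0.01428 + 0.10659 = 0.29489 m

Δh ≈ 295 mm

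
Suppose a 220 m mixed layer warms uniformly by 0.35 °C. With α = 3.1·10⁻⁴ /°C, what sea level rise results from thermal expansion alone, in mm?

Δh = 23.9 mm

Δh = αΔT·H = 3.1×10⁻⁴ × 0.35 × 220 = 0.02387 m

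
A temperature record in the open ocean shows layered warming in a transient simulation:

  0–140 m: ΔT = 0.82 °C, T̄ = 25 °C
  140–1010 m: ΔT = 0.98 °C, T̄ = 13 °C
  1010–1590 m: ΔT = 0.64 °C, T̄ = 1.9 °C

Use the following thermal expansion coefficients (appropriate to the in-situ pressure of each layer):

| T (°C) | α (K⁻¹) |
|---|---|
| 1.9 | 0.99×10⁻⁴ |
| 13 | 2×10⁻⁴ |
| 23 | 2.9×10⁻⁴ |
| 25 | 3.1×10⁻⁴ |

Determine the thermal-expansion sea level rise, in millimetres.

243 mm of thermosteric rise

Layer 1 at 25 °C → α = 3.1×10⁻⁴ K⁻¹
Layer 2 at 13 °C → α = 2×10⁻⁴ K⁻¹
Layer 3 at 1.9 °C → α = 0.99×10⁻⁴ K⁻¹
Layer 1: 3.1×10⁻⁴ × 140 × 0.82 = 0.035588 m
Layer 2: 2×10⁻⁴ × 0.98 × 870 = 0.17052 m
Layer 3: 580 × 0.64 × 0.99×10⁻⁴ = 0.0367488 m
Δh = 0.035588 + 0.17052 + 0.0367488 = 0.2428568 m ≈ 243 mm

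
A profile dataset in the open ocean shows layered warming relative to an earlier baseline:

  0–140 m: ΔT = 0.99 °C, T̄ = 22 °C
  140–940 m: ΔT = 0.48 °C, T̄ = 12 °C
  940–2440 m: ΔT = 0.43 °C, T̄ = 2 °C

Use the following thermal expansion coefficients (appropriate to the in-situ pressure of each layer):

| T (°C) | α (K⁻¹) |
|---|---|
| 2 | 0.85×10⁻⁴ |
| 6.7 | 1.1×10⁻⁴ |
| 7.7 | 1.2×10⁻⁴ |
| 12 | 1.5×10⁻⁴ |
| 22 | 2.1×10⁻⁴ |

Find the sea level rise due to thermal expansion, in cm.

Layer 1 at 22 °C → α = 2.1×10⁻⁴ K⁻¹
Layer 2 at 12 °C → α = 1.5×10⁻⁴ K⁻¹
Layer 3 at 2 °C → α = 0.85×10⁻⁴ K⁻¹
Layer 1: 140 × 2.1×10⁻⁴ × 0.99 = 0.029106 m
140–940 m: 1.5×10⁻⁴ × 0.48 × 800 = 0.05760 m
1500 × 0.43 × 0.85×10⁻⁴ = 0.054825 m
Δh = 0.029106 + 0.05760 + 0.054825 = 0.141531 m

14.2 cm of thermosteric rise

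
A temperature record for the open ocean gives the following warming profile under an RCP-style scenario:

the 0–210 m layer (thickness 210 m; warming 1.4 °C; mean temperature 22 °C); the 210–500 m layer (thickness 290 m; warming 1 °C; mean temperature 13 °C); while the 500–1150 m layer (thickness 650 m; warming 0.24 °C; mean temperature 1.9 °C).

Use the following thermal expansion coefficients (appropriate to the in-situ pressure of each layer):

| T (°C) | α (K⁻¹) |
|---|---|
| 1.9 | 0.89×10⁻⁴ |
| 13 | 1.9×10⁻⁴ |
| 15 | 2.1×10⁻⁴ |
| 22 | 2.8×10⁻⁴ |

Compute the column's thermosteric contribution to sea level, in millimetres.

Δh ≈ 151 mm

Layer 1 at 22 °C → α = 2.8×10⁻⁴ K⁻¹
Layer 2 at 13 °C → α = 1.9×10⁻⁴ K⁻¹
Layer 3 at 1.9 °C → α = 0.89×10⁻⁴ K⁻¹
2.8×10⁻⁴ × 210 × 1.4 = 0.08232 m
210–500 m: 1 × 290 × 1.9×10⁻⁴ = 0.05510 m
650 × 0.24 × 0.89×10⁻⁴ = 0.013884 m
Δh = 0.08232 + 0.05510 + 0.013884 = 0.151304 m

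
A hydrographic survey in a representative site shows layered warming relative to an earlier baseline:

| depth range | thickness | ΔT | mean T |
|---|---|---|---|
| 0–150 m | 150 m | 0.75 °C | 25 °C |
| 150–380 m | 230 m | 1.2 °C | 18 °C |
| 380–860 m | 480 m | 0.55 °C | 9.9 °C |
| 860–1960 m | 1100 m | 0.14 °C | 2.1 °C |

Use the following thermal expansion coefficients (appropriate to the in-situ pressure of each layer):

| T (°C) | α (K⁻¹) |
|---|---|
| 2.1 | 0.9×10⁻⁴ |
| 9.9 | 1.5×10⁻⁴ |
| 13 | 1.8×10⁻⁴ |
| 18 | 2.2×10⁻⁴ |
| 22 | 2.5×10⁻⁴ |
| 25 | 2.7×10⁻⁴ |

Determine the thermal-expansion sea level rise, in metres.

Layer 1 at 25 °C → α = 2.7×10⁻⁴ K⁻¹
Layer 2 at 18 °C → α = 2.2×10⁻⁴ K⁻¹
Layer 3 at 9.9 °C → α = 1.5×10⁻⁴ K⁻¹
Layer 4 at 2.1 °C → α = 0.9×10⁻⁴ K⁻¹
0–150 m: 0.75 × 2.7×10⁻⁴ × 150 = 0.030375 m
Layer 2: 1.2 × 2.2×10⁻⁴ × 230 = 0.06072 m
1.5×10⁻⁴ × 480 × 0.55 = 0.03960 m
860–1960 m: 0.14 × 1100 × 0.9×10⁻⁴ = 0.01386 m
Δh = 0.030375 + 0.06072 + 0.03960 + 0.01386 = 0.144555 m ≈ 0.145 m

Δh ≈ 0.145 m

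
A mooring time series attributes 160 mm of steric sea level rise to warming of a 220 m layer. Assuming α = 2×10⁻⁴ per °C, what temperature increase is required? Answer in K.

ΔT = Δh/(αH) = 0.16 / (2×10⁻⁴ × 220) ≈ 3.636 K

3.64 K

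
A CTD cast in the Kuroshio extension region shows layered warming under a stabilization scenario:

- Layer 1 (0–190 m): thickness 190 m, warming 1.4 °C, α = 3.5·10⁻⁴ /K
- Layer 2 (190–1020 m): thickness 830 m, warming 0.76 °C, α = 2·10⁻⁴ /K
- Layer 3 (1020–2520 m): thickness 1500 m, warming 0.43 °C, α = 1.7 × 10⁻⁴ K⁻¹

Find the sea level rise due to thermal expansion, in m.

Δh = 0.329 m

Layer 1: 190 × 1.4 × 3.5×10⁻⁴ = 0.09310 m
2×10⁻⁴ × 0.76 × 830 = 0.12616 m
0.43 × 1.7×10⁻⁴ × 1500 = 0.10965 m
Δh = 0.09310 + 0.12616 + 0.10965 = 0.32891 m ≈ 0.329 m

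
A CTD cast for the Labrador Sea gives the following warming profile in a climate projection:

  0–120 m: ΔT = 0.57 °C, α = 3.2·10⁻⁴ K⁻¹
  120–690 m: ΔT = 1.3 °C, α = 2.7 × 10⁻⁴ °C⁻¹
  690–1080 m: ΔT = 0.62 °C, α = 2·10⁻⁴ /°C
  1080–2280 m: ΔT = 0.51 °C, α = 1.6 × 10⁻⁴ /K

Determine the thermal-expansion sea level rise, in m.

Δh ≈ 0.37 m

Layer 1: 3.2×10⁻⁴ × 0.57 × 120 = 0.021888 m
Layer 2: 2.7×10⁻⁴ × 570 × 1.3 = 0.20007 m
Layer 3: 0.62 × 390 × 2×10⁻⁴ = 0.04836 m
Layer 4: 1.6×10⁻⁴ × 1200 × 0.51 = 0.09792 m
Δh = 0.021888 + 0.20007 + 0.04836 + 0.09792 = 0.368238 m ≈ 0.37 m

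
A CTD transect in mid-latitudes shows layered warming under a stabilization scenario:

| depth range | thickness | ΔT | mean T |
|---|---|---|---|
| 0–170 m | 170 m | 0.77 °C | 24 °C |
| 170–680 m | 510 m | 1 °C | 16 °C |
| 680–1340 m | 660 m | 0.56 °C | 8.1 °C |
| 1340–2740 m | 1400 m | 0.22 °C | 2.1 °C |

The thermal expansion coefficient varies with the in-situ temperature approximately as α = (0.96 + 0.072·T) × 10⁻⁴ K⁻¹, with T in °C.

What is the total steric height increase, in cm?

Layer 1: α = (0.96 + 0.072×24)×10⁻⁴ = 2.688×10⁻⁴ K⁻¹
Layer 2: α = (0.96 + 0.072×16)×10⁻⁴ = 2.112×10⁻⁴ K⁻¹
Layer 3: α = (0.96 + 0.072×8.1)×10⁻⁴ = 1.5432×10⁻⁴ K⁻¹
Layer 4: α = (0.96 + 0.072×2.1)×10⁻⁴ = 1.1112×10⁻⁴ K⁻¹
2.688×10⁻⁴ × 0.77 × 170 = 0.03518592 m
Layer 2: 510 × 1 × 2.112×10⁻⁴ = 0.107712 m
0.56 × 660 × 1.5432×10⁻⁴ = 0.057036672 m
1340–2740 m: 1400 × 0.22 × 1.1112×10⁻⁴ = 0.03422496 m
Δh = 0.03518592 + 0.107712 + 0.057036672 + 0.03422496 = 0.234159552 m

23.4 cm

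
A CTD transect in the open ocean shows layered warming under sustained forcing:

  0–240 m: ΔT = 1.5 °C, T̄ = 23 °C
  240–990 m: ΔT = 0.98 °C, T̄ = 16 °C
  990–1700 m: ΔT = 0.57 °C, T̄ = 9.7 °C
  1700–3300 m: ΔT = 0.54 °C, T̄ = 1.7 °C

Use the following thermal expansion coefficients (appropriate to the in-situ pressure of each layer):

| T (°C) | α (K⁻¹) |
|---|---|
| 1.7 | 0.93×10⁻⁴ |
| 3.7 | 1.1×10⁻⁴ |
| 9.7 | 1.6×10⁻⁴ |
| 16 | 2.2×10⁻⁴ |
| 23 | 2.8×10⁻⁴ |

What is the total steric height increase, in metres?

0.408 m

Layer 1 at 23 °C → α = 2.8×10⁻⁴ K⁻¹
Layer 2 at 16 °C → α = 2.2×10⁻⁴ K⁻¹
Layer 3 at 9.7 °C → α = 1.6×10⁻⁴ K⁻¹
Layer 4 at 1.7 °C → α = 0.93×10⁻⁴ K⁻¹
Layer 1: 1.5 × 240 × 2.8×10⁻⁴ = 0.10080 m
750 × 2.2×10⁻⁴ × 0.98 = 0.16170 m
990–1700 m: 710 × 0.57 × 1.6×10⁻⁴ = 0.064752 m
0.93×10⁻⁴ × 0.54 × 1600 = 0.080352 m
Δh = 0.10080 + 0.16170 + 0.064752 + 0.080352 = 0.407604 m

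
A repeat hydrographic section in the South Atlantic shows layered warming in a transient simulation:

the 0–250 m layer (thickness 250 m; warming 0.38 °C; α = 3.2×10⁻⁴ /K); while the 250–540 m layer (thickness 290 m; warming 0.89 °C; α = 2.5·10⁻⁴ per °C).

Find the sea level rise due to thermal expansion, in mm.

0–250 m: 3.2×10⁻⁴ × 0.38 × 250 = 0.03040 m
250–540 m: 2.5×10⁻⁴ × 0.89 × 290 = 0.064525 m
Δh = 0.03040 + 0.064525 = 0.094925 m

about 94.9 mm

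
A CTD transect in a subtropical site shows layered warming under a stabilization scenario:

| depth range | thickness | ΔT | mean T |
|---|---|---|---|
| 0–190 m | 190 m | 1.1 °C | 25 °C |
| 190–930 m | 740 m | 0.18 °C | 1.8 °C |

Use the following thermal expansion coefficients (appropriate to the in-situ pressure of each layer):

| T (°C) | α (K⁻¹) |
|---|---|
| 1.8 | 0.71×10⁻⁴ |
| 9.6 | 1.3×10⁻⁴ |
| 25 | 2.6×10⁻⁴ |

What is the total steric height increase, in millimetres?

Layer 1 at 25 °C → α = 2.6×10⁻⁴ K⁻¹
Layer 2 at 1.8 °C → α = 0.71×10⁻⁴ K⁻¹
Layer 1: 1.1 × 190 × 2.6×10⁻⁴ = 0.05434 m
Layer 2: 740 × 0.18 × 0.71×10⁻⁴ = 0.0094572 m
Δh = 0.05434 + 0.0094572 = 0.0637972 m ≈ 63.8 mm

Δh = 63.8 mm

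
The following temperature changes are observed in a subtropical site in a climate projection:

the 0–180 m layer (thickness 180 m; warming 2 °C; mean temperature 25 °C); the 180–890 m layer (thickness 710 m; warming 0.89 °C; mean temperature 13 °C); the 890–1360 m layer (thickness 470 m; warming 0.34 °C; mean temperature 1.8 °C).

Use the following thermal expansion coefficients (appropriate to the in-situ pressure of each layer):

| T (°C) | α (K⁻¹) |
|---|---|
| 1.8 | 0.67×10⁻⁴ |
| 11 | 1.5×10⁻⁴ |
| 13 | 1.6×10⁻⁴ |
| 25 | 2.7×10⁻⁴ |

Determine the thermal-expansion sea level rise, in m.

Layer 1 at 25 °C → α = 2.7×10⁻⁴ K⁻¹
Layer 2 at 13 °C → α = 1.6×10⁻⁴ K⁻¹
Layer 3 at 1.8 °C → α = 0.67×10⁻⁴ K⁻¹
180 × 2.7×10⁻⁴ × 2 = 0.09720 m
710 × 1.6×10⁻⁴ × 0.89 = 0.101104 m
890–1360 m: 0.34 × 0.67×10⁻⁴ × 470 = 0.0107066 m
Δh = 0.09720 + 0.101104 + 0.0107066 = 0.2090106 m

Δh ≈ 0.209 m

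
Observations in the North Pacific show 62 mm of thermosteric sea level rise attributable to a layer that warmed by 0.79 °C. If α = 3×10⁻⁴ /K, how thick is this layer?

H = Δh/(αΔT) = 0.062 / (3×10⁻⁴ × 0.79) ≈ 261.6 m

about 262 m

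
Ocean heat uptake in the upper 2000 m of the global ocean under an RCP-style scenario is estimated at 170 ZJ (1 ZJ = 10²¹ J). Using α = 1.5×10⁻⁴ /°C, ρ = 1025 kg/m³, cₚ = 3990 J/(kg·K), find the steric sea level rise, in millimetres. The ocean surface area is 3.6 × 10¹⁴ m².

17.3 mm of thermosteric rise

Per unit area: Q = 170×10²¹ / (3.6×10¹⁴) ≈ 4.722×10⁸ J/m²
Δh = αQ/(ρcₚ) = 1.5×10⁻⁴ × 4.722×10⁸ / (1025 × 3990) ≈ 0.017319 m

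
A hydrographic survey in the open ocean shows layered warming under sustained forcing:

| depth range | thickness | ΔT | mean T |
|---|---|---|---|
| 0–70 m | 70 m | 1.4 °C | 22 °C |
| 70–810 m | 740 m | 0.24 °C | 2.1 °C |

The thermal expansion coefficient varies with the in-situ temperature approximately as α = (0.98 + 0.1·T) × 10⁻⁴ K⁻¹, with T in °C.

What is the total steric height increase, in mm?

Layer 1: α = (0.98 + 0.1×22)×10⁻⁴ = 3.18×10⁻⁴ K⁻¹
Layer 2: α = (0.98 + 0.1×2.1)×10⁻⁴ = 1.19×10⁻⁴ K⁻¹
0–70 m: 3.18×10⁻⁴ × 70 × 1.4 = 0.031164 m
70–810 m: 740 × 1.19×10⁻⁴ × 0.24 = 0.0211344 m
Δh = 0.031164 + 0.0211344 = 0.0522984 m ≈ 52 mm

about 52 mm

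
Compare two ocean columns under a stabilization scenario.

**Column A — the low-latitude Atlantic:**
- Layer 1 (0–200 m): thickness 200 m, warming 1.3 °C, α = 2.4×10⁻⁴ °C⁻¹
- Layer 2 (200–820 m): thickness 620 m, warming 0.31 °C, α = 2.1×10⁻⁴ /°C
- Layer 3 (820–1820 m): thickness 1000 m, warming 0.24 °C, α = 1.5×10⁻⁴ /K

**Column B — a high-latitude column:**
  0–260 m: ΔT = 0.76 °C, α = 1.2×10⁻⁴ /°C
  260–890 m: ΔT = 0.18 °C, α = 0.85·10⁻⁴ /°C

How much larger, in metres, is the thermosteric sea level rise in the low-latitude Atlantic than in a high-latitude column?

A 200 × 2.4×10⁻⁴ × 1.3 = 0.06240 m
A 200–820 m: 2.1×10⁻⁴ × 620 × 0.31 = 0.040362 m
A 820–1820 m: 0.24 × 1000 × 1.5×10⁻⁴ = 0.03600 m
A total: 0.138762 m
B 260 × 0.76 × 1.2×10⁻⁴ = 0.023712 m
B 260–890 m: 630 × 0.18 × 0.85×10⁻⁴ = 0.009639 m
B total: 0.033351 m
Difference: 0.138762 − 0.033351 = 0.105411 m

0.105 m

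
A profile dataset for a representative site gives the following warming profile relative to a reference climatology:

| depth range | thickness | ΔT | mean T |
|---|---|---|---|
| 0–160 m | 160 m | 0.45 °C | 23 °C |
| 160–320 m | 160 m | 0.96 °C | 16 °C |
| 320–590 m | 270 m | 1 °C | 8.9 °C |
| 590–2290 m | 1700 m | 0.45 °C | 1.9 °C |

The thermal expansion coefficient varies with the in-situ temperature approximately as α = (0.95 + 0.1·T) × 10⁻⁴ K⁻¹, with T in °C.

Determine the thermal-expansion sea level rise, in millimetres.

Δh ≈ 200 mm

Layer 1: α = (0.95 + 0.1×23)×10⁻⁴ = 3.25×10⁻⁴ K⁻¹
Layer 2: α = (0.95 + 0.1×16)×10⁻⁴ = 2.55×10⁻⁴ K⁻¹
Layer 3: α = (0.95 + 0.1×8.9)×10⁻⁴ = 1.84×10⁻⁴ K⁻¹
Layer 4: α = (0.95 + 0.1×1.9)×10⁻⁴ = 1.14×10⁻⁴ K⁻¹
Layer 1: 3.25×10⁻⁴ × 160 × 0.45 = 0.02340 m
Layer 2: 2.55×10⁻⁴ × 0.96 × 160 = 0.039168 m
270 × 1.84×10⁻⁴ × 1 = 0.04968 m
Layer 4: 0.45 × 1.14×10⁻⁴ × 1700 = 0.08721 m
Δh = 0.02340 + 0.039168 + 0.04968 + 0.08721 = 0.199458 m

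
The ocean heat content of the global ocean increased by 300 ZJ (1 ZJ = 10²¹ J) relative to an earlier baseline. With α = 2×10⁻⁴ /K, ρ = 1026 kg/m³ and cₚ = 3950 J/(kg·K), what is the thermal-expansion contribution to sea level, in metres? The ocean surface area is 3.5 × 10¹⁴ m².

Per unit area: Q = 300×10²¹ / (3.5×10¹⁴) ≈ 8.571×10⁸ J/m²
Δh = αQ/(ρcₚ) = 2×10⁻⁴ × 8.571×10⁸ / (1026 × 3950) ≈ 0.042298 m

0.0423 m of thermosteric rise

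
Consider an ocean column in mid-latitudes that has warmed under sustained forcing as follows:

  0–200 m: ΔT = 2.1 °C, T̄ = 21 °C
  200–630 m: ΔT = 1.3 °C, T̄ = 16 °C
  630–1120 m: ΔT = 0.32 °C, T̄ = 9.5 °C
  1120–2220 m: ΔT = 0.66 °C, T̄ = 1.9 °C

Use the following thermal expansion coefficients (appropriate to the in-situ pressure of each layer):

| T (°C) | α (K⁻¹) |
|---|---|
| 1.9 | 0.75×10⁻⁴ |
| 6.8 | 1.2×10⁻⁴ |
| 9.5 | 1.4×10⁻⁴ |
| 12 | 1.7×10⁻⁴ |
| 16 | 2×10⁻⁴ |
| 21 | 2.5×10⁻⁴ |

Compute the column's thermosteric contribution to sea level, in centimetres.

about 29.3 cm

Layer 1 at 21 °C → α = 2.5×10⁻⁴ K⁻¹
Layer 2 at 16 °C → α = 2×10⁻⁴ K⁻¹
Layer 3 at 9.5 °C → α = 1.4×10⁻⁴ K⁻¹
Layer 4 at 1.9 °C → α = 0.75×10⁻⁴ K⁻¹
2.1 × 200 × 2.5×10⁻⁴ = 0.10500 m
200–630 m: 430 × 1.3 × 2×10⁻⁴ = 0.11180 m
630–1120 m: 1.4×10⁻⁴ × 0.32 × 490 = 0.021952 m
1120–2220 m: 0.75×10⁻⁴ × 0.66 × 1100 = 0.05445 m
Δh = 0.10500 + 0.11180 + 0.021952 + 0.05445 = 0.293202 m ≈ 29.3 cm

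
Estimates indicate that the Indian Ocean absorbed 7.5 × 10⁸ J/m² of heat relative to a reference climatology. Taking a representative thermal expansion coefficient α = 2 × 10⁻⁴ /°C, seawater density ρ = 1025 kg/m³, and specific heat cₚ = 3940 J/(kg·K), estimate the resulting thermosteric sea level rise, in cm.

Δh = 3.71 cm

Δh = αQ/(ρcₚ) = 2×10⁻⁴ × 7.5×10⁸ / (1025 × 3940) ≈ 0.037143 m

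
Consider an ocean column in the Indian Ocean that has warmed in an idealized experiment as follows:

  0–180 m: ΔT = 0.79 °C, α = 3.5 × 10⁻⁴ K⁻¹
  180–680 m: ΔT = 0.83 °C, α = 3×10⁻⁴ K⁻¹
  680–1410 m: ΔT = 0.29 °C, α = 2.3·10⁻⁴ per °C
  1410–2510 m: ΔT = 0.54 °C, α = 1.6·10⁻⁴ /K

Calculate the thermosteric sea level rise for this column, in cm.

31.8 cm of thermosteric rise

Layer 1: 180 × 3.5×10⁻⁴ × 0.79 = 0.04977 m
Layer 2: 500 × 0.83 × 3×10⁻⁴ = 0.12450 m
680–1410 m: 0.29 × 730 × 2.3×10⁻⁴ = 0.048691 m
1410–2510 m: 0.54 × 1.6×10⁻⁴ × 1100 = 0.09504 m
Δh = 0.04977 + 0.12450 + 0.048691 + 0.09504 = 0.318001 m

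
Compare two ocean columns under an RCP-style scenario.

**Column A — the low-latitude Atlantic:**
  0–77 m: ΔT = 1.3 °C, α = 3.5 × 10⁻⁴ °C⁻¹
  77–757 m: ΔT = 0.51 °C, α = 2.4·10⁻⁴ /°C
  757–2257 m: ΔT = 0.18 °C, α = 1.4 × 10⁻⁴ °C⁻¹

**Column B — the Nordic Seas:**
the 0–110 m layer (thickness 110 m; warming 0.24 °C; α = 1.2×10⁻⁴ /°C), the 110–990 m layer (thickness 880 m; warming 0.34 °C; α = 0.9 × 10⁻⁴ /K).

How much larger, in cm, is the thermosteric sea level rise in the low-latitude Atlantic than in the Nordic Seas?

12.6 cm

A 0–77 m: 1.3 × 3.5×10⁻⁴ × 77 = 0.035035 m
A 0.51 × 680 × 2.4×10⁻⁴ = 0.083232 m
A 757–2257 m: 1.4×10⁻⁴ × 0.18 × 1500 = 0.03780 m
A total: 0.156067 m
B 0.24 × 1.2×10⁻⁴ × 110 = 0.003168 m
B Layer 2: 0.34 × 0.9×10⁻⁴ × 880 = 0.026928 m
B total: 0.030096 m
Difference: 0.156067 − 0.030096 = 0.125971 m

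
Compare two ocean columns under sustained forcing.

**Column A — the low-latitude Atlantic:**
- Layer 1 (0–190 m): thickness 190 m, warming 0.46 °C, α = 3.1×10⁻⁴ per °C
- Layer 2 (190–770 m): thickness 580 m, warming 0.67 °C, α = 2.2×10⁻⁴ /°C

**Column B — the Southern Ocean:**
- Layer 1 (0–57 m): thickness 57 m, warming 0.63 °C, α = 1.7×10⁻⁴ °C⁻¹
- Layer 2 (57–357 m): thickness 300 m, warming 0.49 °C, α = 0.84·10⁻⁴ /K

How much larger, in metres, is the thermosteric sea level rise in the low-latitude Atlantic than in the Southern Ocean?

Δh_A − Δh_B ≈ 0.094 m

A Layer 1: 0.46 × 3.1×10⁻⁴ × 190 = 0.027094 m
A 190–770 m: 580 × 0.67 × 2.2×10⁻⁴ = 0.085492 m
A total: 0.112586 m
B 0–57 m: 57 × 1.7×10⁻⁴ × 0.63 = 0.0061047 m
B 57–357 m: 300 × 0.49 × 0.84×10⁻⁴ = 0.012348 m
B total: 0.0184527 m
Difference: 0.112586 − 0.0184527 = 0.0941333 m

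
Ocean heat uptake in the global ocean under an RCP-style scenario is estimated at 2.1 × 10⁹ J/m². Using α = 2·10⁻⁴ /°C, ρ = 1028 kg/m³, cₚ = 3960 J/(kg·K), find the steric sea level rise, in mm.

about 103 mm

Δh = αQ/(ρcₚ) = 2×10⁻⁴ × 2.1×10⁹ / (1028 × 3960) ≈ 0.10317 m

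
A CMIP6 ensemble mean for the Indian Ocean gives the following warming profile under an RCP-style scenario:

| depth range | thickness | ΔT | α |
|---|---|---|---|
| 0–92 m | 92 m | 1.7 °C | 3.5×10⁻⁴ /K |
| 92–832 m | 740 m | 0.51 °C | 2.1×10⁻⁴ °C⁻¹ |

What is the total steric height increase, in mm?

Layer 1: 1.7 × 92 × 3.5×10⁻⁴ = 0.05474 m
92–832 m: 0.51 × 2.1×10⁻⁴ × 740 = 0.079254 m
Δh = 0.05474 + 0.079254 = 0.133994 m ≈ 130 mm

about 130 mm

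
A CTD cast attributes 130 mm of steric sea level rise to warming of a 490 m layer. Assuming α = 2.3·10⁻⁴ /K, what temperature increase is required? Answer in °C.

ΔT = Δh/(αH) = 0.13 / (2.3×10⁻⁴ × 490) ≈ 1.154 °C

ΔT ≈ 1.2 °C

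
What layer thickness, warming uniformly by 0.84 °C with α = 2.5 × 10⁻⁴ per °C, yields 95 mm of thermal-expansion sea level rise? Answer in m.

H = Δh/(αΔT) = 0.095 / (2.5×10⁻⁴ × 0.84) ≈ 452.4 m

452 m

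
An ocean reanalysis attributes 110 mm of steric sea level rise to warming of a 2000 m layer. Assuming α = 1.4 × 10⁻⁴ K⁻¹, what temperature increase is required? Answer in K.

about 0.393 K

ΔT = Δh/(αH) = 0.11 / (1.4×10⁻⁴ × 2000) ≈ 0.3929 K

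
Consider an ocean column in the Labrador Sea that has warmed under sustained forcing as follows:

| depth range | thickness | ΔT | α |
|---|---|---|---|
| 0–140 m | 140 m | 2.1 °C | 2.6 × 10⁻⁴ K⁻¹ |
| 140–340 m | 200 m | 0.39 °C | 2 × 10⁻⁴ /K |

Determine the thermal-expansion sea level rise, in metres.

140 × 2.1 × 2.6×10⁻⁴ = 0.07644 m
200 × 2×10⁻⁴ × 0.39 = 0.01560 m
Δh = 0.07644 + 0.01560 = 0.09204 m

0.0920 m of thermosteric rise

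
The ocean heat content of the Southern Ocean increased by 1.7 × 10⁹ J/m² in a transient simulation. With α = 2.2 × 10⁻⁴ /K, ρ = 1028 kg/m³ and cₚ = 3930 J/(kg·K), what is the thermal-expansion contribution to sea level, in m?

Δh = αQ/(ρcₚ) = 2.2×10⁻⁴ × 1.7×10⁹ / (1028 × 3930) ≈ 0.092573 m

Δh = 0.0926 m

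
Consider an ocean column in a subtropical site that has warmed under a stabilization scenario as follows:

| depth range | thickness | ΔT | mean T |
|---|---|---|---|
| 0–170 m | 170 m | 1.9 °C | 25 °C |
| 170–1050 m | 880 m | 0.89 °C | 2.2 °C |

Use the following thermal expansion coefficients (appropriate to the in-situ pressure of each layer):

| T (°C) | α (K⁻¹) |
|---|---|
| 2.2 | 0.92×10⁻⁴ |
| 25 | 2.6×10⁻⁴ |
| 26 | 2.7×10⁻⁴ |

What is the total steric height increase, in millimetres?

about 156 mm

Layer 1 at 25 °C → α = 2.6×10⁻⁴ K⁻¹
Layer 2 at 2.2 °C → α = 0.92×10⁻⁴ K⁻¹
Layer 1: 170 × 2.6×10⁻⁴ × 1.9 = 0.08398 m
Layer 2: 0.92×10⁻⁴ × 0.89 × 880 = 0.0720544 m
Δh = 0.08398 + 0.0720544 = 0.1560344 m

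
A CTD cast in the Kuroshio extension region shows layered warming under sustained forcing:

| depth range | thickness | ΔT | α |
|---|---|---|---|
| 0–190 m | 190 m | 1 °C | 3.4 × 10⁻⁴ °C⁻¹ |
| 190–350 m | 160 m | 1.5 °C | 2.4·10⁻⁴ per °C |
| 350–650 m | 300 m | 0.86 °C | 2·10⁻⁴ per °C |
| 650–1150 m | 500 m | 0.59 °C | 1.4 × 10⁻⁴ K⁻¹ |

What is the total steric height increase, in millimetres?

about 215 mm

3.4×10⁻⁴ × 190 × 1 = 0.06460 m
Layer 2: 2.4×10⁻⁴ × 160 × 1.5 = 0.05760 m
0.86 × 300 × 2×10⁻⁴ = 0.05160 m
650–1150 m: 500 × 1.4×10⁻⁴ × 0.59 = 0.04130 m
Δh = 0.06460 + 0.05760 + 0.05160 + 0.04130 = 0.21510 m ≈ 215 mm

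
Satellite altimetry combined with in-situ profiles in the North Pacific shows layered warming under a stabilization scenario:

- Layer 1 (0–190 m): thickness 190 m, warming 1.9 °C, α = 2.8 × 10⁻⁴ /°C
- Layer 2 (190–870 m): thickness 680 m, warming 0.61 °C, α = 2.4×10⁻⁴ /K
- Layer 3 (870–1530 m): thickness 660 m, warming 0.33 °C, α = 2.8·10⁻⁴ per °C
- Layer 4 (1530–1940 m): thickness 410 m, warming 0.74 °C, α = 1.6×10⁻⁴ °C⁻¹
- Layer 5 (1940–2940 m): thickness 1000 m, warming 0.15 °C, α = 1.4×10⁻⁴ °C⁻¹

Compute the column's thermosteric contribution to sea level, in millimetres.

about 331 mm

0–190 m: 2.8×10⁻⁴ × 1.9 × 190 = 0.10108 m
190–870 m: 2.4×10⁻⁴ × 680 × 0.61 = 0.099552 m
2.8×10⁻⁴ × 660 × 0.33 = 0.060984 m
1530–1940 m: 1.6×10⁻⁴ × 410 × 0.74 = 0.048544 m
1940–2940 m: 1000 × 1.4×10⁻⁴ × 0.15 = 0.02100 m
Δh = 0.10108 + 0.099552 + 0.060984 + 0.048544 + 0.02100 = 0.33116 m ≈ 331 mm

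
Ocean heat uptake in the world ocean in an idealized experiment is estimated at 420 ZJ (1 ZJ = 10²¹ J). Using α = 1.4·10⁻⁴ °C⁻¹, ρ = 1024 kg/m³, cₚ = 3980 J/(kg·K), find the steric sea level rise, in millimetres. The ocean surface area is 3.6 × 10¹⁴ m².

Per unit area: Q = 420×10²¹ / (3.6×10¹⁴) ≈ 1.167×10⁹ J/m²
Δh = αQ/(ρcₚ) = 1.4×10⁻⁴ × 1.167×10⁹ / (1024 × 3980) ≈ 0.040088 m

about 40.1 mm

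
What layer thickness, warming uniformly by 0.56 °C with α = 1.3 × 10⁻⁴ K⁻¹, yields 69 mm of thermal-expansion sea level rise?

948 m

H = Δh/(αΔT) = 0.069 / (1.3×10⁻⁴ × 0.56) ≈ 947.8 m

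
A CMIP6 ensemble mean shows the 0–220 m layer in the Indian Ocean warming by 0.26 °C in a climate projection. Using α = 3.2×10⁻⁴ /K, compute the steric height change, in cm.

1.83 cm

Δh = αΔT·H = 3.2×10⁻⁴ × 0.26 × 220 = 0.018304 m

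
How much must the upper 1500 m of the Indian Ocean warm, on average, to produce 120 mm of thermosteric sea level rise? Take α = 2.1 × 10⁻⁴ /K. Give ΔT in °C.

about 0.381 °C

ΔT = Δh/(αH) = 0.12 / (2.1×10⁻⁴ × 1500) ≈ 0.3810 °C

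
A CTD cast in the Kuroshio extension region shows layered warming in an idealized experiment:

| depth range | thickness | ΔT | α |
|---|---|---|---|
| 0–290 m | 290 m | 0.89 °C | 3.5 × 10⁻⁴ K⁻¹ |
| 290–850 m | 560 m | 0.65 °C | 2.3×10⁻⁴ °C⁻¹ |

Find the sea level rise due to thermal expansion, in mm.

Δh = 174 mm

0.89 × 3.5×10⁻⁴ × 290 = 0.090335 m
290–850 m: 2.3×10⁻⁴ × 0.65 × 560 = 0.08372 m
Δh = 0.090335 + 0.08372 = 0.174055 m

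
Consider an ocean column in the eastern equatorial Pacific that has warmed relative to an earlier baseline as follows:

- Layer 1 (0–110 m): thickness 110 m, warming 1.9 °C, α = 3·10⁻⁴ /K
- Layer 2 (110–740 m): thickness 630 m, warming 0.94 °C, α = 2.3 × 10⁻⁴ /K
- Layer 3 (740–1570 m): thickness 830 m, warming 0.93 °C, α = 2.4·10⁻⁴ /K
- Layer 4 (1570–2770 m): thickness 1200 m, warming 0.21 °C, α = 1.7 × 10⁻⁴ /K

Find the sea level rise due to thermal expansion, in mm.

110 × 1.9 × 3×10⁻⁴ = 0.06270 m
2.3×10⁻⁴ × 0.94 × 630 = 0.136206 m
0.93 × 830 × 2.4×10⁻⁴ = 0.185256 m
1570–2770 m: 0.21 × 1200 × 1.7×10⁻⁴ = 0.04284 m
Δh = 0.06270 + 0.136206 + 0.185256 + 0.04284 = 0.427002 m ≈ 430 mm

430 mm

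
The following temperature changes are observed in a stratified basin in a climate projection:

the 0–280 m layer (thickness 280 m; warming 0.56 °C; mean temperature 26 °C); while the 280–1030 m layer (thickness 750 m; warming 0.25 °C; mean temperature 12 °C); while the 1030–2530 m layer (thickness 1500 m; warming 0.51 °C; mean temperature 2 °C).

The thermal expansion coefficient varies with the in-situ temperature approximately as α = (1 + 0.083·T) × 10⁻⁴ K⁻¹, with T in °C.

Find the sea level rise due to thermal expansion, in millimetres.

180 mm

Layer 1: α = (1 + 0.083×26)×10⁻⁴ = 3.158×10⁻⁴ K⁻¹
Layer 2: α = (1 + 0.083×12)×10⁻⁴ = 1.996×10⁻⁴ K⁻¹
Layer 3: α = (1 + 0.083×2)×10⁻⁴ = 1.166×10⁻⁴ K⁻¹
280 × 0.56 × 3.158×10⁻⁴ = 0.04951744 m
Layer 2: 0.25 × 1.996×10⁻⁴ × 750 = 0.037425 m
Layer 3: 1.166×10⁻⁴ × 0.51 × 1500 = 0.089199 m
Δh = 0.04951744 + 0.037425 + 0.089199 = 0.17614144 m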